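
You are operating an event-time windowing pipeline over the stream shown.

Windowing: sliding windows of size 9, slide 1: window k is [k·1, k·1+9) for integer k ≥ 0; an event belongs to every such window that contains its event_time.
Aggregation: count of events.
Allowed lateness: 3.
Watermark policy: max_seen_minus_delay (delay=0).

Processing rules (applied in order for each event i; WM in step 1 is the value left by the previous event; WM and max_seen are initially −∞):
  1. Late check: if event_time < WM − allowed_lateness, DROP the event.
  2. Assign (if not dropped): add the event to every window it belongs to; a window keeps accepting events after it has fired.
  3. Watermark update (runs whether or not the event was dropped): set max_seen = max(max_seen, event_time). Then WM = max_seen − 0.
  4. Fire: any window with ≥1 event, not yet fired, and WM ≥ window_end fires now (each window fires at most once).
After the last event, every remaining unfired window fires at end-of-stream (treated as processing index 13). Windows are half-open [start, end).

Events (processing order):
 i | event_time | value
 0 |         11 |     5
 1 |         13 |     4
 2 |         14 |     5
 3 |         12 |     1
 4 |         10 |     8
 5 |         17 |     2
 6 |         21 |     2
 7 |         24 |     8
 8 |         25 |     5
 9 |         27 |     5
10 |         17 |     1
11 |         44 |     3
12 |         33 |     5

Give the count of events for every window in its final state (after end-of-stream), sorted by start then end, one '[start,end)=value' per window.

i=0 t=11 v=5: → [11,20),[10,19),[9,18),[8,17),[7,16),[6,15),[5,14),[4,13),[3,12); WM=11
i=1 t=13 v=4: → [13,22),[12,21),[11,20),[10,19),[9,18),[8,17),[7,16),[6,15),[5,14); WM=13; [3,12) fires=1 [4,13) fires=1
i=2 t=14 v=5: → [14,23),[13,22),[12,21),[11,20),[10,19),[9,18),[8,17),[7,16),[6,15); WM=14; [5,14) fires=2
i=3 t=12 v=1: → [12,21),[11,20),[10,19),[9,18),[8,17),[7,16),[6,15),[5,14),[4,13); WM=14
i=4 t=10 v=8: DROP (t<14-3); WM=14
i=5 t=17 v=2: → [17,26),[16,25),[15,24),[14,23),[13,22),[12,21),[11,20),[10,19),[9,18); WM=17; [6,15) fires=4 [7,16) fires=4 [8,17) fires=4
i=6 t=21 v=2: → [21,30),[20,29),[19,28),[18,27),[17,26),[16,25),[15,24),[14,23),[13,22); WM=21; [9,18) fires=5 [10,19) fires=5 [11,20) fires=5 [12,21) fires=4
i=7 t=24 v=8: → [24,33),[23,32),[22,31),[21,30),[20,29),[19,28),[18,27),[17,26),[16,25); WM=24; [13,22) fires=4 [14,23) fires=3 [15,24) fires=2
i=8 t=25 v=5: → [25,34),[24,33),[23,32),[22,31),[21,30),[20,29),[19,28),[18,27),[17,26); WM=25; [16,25) fires=3
i=9 t=27 v=5: → [27,36),[26,35),[25,34),[24,33),[23,32),[22,31),[21,30),[20,29),[19,28); WM=27; [17,26) fires=4 [18,27) fires=3
i=10 t=17 v=1: DROP (t<27-3); WM=27
i=11 t=44 v=3: → [44,53),[43,52),[42,51),[41,50),[40,49),[39,48),[38,47),[37,46),[36,45); WM=44; [19,28) fires=4 [20,29) fires=4 [21,30) fires=4 [22,31) fires=3 [23,32) fires=3 [24,33) fires=3 [25,34) fires=2 [26,35) fires=1 [27,36) fires=1
i=12 t=33 v=5: DROP (t<44-3); WM=44

[3,12)=1 [4,13)=2 [5,14)=3 [6,15)=4 [7,16)=4 [8,17)=4 [9,18)=5 [10,19)=5 [11,20)=5 [12,21)=4 [13,22)=4 [14,23)=3 [15,24)=2 [16,25)=3 [17,26)=4 [18,27)=3 [19,28)=4 [20,29)=4 [21,30)=4 [22,31)=3 [23,32)=3 [24,33)=3 [25,34)=2 [26,35)=1 [27,36)=1 [36,45)=1 [37,46)=1 [38,47)=1 [39,48)=1 [40,49)=1 [41,50)=1 [42,51)=1 [43,52)=1 [44,53)=1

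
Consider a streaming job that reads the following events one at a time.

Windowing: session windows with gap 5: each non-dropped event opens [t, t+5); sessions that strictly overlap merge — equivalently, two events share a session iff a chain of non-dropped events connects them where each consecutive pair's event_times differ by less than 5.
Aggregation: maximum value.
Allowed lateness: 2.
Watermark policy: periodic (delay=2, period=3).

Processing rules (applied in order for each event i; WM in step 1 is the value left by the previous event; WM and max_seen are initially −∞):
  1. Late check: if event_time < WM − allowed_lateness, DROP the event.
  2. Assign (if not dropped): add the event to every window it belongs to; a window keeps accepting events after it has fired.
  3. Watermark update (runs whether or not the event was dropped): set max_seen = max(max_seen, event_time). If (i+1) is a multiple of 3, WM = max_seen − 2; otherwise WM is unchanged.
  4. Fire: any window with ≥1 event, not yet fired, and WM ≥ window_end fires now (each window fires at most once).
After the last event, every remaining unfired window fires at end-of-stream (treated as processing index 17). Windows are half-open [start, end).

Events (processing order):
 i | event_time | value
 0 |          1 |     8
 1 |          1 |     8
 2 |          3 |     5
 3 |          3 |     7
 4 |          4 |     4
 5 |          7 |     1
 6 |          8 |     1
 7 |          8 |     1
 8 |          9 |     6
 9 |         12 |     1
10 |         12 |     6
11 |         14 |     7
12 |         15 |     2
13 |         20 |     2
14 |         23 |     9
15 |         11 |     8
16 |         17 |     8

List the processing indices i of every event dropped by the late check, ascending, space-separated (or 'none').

i=0 t=1 v=8: → [1,6); WM=−∞
i=1 t=1 v=8: → [1,6); WM=−∞
i=2 t=3 v=5: → [1,8); WM=1
i=3 t=3 v=7: → [1,8); WM=1
i=4 t=4 v=4: → [1,9); WM=1
i=5 t=7 v=1: → [1,12); WM=5
i=6 t=8 v=1: → [1,13); WM=5
i=7 t=8 v=1: → [1,13); WM=5
i=8 t=9 v=6: → [1,14); WM=7
i=9 t=12 v=1: → [1,17); WM=7
i=10 t=12 v=6: → [1,17); WM=7
i=11 t=14 v=7: → [1,19); WM=12
i=12 t=15 v=2: → [1,20); WM=12
i=13 t=20 v=2: → [20,25); WM=12
i=14 t=23 v=9: → [20,28); WM=21
i=15 t=11 v=8: DROP (t<21-2); WM=21
i=16 t=17 v=8: DROP (t<21-2); WM=21

15 16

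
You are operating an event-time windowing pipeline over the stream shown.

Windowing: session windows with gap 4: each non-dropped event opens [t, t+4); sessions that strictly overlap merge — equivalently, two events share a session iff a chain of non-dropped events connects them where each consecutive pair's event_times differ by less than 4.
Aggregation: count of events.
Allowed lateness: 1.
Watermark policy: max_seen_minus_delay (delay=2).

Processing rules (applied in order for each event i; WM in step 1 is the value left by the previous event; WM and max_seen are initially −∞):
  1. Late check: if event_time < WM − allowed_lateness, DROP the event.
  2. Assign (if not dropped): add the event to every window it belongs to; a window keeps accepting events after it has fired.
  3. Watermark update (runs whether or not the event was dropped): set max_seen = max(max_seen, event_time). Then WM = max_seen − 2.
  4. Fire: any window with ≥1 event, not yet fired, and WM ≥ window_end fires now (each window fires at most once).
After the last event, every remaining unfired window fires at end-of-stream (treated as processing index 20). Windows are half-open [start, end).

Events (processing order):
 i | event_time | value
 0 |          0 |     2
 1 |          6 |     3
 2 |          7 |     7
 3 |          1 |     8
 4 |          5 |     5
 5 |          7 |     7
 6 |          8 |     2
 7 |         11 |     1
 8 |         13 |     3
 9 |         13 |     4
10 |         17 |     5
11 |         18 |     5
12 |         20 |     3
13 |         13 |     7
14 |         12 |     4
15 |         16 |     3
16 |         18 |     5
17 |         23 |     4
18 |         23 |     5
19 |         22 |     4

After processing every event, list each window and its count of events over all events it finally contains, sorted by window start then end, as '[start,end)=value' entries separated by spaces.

i=0 t=0 v=2: → [0,4); WM=-2
i=1 t=6 v=3: → [6,10); WM=4
i=2 t=7 v=7: → [6,11); WM=5
i=3 t=1 v=8: DROP (t<5-1); WM=5
i=4 t=5 v=5: → [5,11); WM=5
i=5 t=7 v=7: → [5,11); WM=5
i=6 t=8 v=2: → [5,12); WM=6
i=7 t=11 v=1: → [5,15); WM=9
i=8 t=13 v=3: → [5,17); WM=11
i=9 t=13 v=4: → [5,17); WM=11
i=10 t=17 v=5: → [17,21); WM=15
i=11 t=18 v=5: → [17,22); WM=16
i=12 t=20 v=3: → [17,24); WM=18
i=13 t=13 v=7: DROP (t<18-1); WM=18
i=14 t=12 v=4: DROP (t<18-1); WM=18
i=15 t=16 v=3: DROP (t<18-1); WM=18
i=16 t=18 v=5: → [17,24); WM=18
i=17 t=23 v=4: → [17,27); WM=21
i=18 t=23 v=5: → [17,27); WM=21
i=19 t=22 v=4: → [17,27); WM=21

[0,4)=1 [5,17)=8 [17,27)=7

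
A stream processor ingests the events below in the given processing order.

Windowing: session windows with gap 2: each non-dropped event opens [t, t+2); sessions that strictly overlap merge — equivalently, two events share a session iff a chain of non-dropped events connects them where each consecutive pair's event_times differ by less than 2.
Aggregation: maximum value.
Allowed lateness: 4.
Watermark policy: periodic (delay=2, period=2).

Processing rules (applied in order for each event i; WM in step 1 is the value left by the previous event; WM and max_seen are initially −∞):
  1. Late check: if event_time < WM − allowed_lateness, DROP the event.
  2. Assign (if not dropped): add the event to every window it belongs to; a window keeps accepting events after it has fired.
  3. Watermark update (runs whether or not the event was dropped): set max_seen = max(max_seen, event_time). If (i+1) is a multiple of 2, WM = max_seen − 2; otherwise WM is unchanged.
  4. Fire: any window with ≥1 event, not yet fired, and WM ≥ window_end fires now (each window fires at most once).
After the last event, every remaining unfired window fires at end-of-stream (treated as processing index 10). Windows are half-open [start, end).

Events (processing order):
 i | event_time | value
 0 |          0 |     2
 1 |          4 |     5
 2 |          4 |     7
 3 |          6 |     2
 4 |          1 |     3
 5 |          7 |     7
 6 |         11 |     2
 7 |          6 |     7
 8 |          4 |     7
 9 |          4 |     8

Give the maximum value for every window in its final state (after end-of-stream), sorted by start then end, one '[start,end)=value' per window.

[0,3)=3 [4,6)=7 [6,9)=7 [11,13)=2

i=0 t=0 v=2: → [0,2); WM=−∞
i=1 t=4 v=5: → [4,6); WM=2
i=2 t=4 v=7: → [4,6); WM=2
i=3 t=6 v=2: → [6,8); WM=4
i=4 t=1 v=3: → [0,3); WM=4
i=5 t=7 v=7: → [6,9); WM=5
i=6 t=11 v=2: → [11,13); WM=5
i=7 t=6 v=7: → [6,9); WM=9
i=8 t=4 v=7: DROP (t<9-4); WM=9
i=9 t=4 v=8: DROP (t<9-4); WM=9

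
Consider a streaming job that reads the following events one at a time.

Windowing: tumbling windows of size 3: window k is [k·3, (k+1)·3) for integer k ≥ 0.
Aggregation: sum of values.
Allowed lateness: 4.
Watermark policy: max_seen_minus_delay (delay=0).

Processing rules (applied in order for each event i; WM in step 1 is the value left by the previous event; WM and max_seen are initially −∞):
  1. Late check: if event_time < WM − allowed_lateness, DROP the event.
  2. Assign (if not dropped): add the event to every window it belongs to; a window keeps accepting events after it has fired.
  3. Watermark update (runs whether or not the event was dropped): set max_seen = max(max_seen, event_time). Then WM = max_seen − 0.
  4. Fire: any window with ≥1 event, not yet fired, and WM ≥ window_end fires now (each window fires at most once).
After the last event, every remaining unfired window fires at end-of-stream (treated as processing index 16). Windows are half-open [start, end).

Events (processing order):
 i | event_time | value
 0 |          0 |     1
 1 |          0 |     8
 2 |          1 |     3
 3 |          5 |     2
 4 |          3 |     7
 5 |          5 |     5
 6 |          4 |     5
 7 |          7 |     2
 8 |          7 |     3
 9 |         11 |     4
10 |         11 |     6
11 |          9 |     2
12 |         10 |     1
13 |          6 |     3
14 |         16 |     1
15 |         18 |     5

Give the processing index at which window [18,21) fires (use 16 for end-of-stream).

16

i=0 t=0 v=1: → [0,3); WM=0
i=1 t=0 v=8: → [0,3); WM=0
i=2 t=1 v=3: → [0,3); WM=1
i=3 t=5 v=2: → [3,6); WM=5; [0,3) fires=12
i=4 t=3 v=7: → [3,6); WM=5
i=5 t=5 v=5: → [3,6); WM=5
i=6 t=4 v=5: → [3,6); WM=5
i=7 t=7 v=2: → [6,9); WM=7; [3,6) fires=19
i=8 t=7 v=3: → [6,9); WM=7
i=9 t=11 v=4: → [9,12); WM=11; [6,9) fires=5
i=10 t=11 v=6: → [9,12); WM=11
i=11 t=9 v=2: → [9,12); WM=11
i=12 t=10 v=1: → [9,12); WM=11
i=13 t=6 v=3: DROP (t<11-4); WM=11
i=14 t=16 v=1: → [15,18); WM=16; [9,12) fires=13
i=15 t=18 v=5: → [18,21); WM=18; [15,18) fires=1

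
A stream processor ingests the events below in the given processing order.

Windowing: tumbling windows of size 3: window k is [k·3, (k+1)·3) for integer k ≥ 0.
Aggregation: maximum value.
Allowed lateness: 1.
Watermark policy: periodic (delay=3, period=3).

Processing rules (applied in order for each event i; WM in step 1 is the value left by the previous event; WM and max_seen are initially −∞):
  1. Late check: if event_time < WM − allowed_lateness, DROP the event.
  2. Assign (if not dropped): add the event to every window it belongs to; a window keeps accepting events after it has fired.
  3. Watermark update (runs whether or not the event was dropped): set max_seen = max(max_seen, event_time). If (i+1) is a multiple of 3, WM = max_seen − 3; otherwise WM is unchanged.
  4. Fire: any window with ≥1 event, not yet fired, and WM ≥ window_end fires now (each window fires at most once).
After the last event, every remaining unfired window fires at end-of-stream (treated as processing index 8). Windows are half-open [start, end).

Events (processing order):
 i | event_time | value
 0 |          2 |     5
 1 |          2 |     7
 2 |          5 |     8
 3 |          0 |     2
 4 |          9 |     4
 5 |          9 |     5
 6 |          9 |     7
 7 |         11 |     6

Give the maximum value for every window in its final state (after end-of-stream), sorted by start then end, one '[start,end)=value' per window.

[0,3)=7 [3,6)=8 [9,12)=7

i=0 t=2 v=5: → [0,3); WM=−∞
i=1 t=2 v=7: → [0,3); WM=−∞
i=2 t=5 v=8: → [3,6); WM=2
i=3 t=0 v=2: DROP (t<2-1); WM=2
i=4 t=9 v=4: → [9,12); WM=2
i=5 t=9 v=5: → [9,12); WM=6; [0,3) fires=7 [3,6) fires=8
i=6 t=9 v=7: → [9,12); WM=6
i=7 t=11 v=6: → [9,12); WM=6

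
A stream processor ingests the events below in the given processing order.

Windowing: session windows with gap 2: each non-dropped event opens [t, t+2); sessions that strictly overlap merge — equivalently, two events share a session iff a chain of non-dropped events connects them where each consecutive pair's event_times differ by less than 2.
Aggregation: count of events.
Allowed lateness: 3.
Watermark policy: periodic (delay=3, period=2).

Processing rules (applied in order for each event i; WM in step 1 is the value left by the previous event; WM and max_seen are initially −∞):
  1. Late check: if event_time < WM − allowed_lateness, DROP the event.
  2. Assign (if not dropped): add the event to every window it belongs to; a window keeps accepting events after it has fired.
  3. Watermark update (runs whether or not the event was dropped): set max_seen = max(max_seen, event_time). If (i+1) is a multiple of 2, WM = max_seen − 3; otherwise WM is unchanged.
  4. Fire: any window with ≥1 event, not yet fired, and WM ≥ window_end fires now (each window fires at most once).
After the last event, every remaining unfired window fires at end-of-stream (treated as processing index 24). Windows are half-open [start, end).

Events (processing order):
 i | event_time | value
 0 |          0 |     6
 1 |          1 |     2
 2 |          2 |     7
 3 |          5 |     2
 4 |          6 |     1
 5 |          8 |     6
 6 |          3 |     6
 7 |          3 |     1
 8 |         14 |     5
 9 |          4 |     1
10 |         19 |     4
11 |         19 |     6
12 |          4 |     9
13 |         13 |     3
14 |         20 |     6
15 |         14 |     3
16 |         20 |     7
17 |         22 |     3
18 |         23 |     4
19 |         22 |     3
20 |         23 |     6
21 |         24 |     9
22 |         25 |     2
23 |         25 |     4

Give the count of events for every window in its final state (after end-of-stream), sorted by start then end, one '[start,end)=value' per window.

[0,8)=8 [8,10)=1 [13,16)=3 [19,22)=4 [22,27)=7

i=0 t=0 v=6: → [0,2); WM=−∞
i=1 t=1 v=2: → [0,3); WM=-2
i=2 t=2 v=7: → [0,4); WM=-2
i=3 t=5 v=2: → [5,7); WM=2
i=4 t=6 v=1: → [5,8); WM=2
i=5 t=8 v=6: → [8,10); WM=5
i=6 t=3 v=6: → [0,5); WM=5
i=7 t=3 v=1: → [0,5); WM=5
i=8 t=14 v=5: → [14,16); WM=5
i=9 t=4 v=1: → [0,8); WM=11
i=10 t=19 v=4: → [19,21); WM=11
i=11 t=19 v=6: → [19,21); WM=16
i=12 t=4 v=9: DROP (t<16-3); WM=16
i=13 t=13 v=3: → [13,16); WM=16
i=14 t=20 v=6: → [19,22); WM=16
i=15 t=14 v=3: → [13,16); WM=17
i=16 t=20 v=7: → [19,22); WM=17
i=17 t=22 v=3: → [22,24); WM=19
i=18 t=23 v=4: → [22,25); WM=19
i=19 t=22 v=3: → [22,25); WM=20
i=20 t=23 v=6: → [22,25); WM=20
i=21 t=24 v=9: → [22,26); WM=21
i=22 t=25 v=2: → [22,27); WM=21
i=23 t=25 v=4: → [22,27); WM=22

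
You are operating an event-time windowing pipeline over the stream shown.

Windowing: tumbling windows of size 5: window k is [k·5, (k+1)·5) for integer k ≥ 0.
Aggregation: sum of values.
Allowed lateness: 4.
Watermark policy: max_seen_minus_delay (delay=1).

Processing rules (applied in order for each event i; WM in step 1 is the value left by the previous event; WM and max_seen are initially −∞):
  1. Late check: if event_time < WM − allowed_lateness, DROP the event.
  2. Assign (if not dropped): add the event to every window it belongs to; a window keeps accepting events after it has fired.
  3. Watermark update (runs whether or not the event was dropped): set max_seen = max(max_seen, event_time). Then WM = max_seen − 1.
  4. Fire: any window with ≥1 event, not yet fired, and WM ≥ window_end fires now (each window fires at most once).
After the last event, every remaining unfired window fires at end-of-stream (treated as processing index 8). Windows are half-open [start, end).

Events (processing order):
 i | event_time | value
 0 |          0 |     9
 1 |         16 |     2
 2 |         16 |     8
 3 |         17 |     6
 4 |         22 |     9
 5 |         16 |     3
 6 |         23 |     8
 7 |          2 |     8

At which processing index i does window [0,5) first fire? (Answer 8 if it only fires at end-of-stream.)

i=0 t=0 v=9: → [0,5); WM=-1
i=1 t=16 v=2: → [15,20); WM=15; [0,5) fires=9
i=2 t=16 v=8: → [15,20); WM=15
i=3 t=17 v=6: → [15,20); WM=16
i=4 t=22 v=9: → [20,25); WM=21; [15,20) fires=16
i=5 t=16 v=3: DROP (t<21-4); WM=21
i=6 t=23 v=8: → [20,25); WM=22
i=7 t=2 v=8: DROP (t<22-4); WM=22

1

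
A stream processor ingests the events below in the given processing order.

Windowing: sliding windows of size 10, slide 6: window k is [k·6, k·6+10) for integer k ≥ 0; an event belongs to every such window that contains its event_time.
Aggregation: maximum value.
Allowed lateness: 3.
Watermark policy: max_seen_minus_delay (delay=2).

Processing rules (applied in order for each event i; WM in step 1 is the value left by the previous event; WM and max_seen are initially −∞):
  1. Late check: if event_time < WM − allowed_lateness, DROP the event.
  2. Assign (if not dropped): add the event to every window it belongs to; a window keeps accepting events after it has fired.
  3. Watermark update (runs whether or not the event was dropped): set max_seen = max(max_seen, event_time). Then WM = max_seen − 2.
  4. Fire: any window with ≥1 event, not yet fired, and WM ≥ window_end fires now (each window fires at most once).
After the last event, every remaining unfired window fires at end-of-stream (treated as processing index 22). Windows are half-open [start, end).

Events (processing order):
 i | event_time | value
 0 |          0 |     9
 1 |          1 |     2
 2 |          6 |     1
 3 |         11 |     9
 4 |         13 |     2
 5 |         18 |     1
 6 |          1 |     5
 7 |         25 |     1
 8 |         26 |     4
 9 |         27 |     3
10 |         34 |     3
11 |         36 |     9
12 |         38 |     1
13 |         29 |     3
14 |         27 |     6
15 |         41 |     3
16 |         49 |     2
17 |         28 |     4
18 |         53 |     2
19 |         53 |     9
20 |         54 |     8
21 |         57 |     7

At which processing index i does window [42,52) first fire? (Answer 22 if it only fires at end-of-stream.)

20

i=0 t=0 v=9: → [0,10); WM=-2
i=1 t=1 v=2: → [0,10); WM=-1
i=2 t=6 v=1: → [6,16),[0,10); WM=4
i=3 t=11 v=9: → [6,16); WM=9
i=4 t=13 v=2: → [12,22),[6,16); WM=11; [0,10) fires=9
i=5 t=18 v=1: → [18,28),[12,22); WM=16; [6,16) fires=9
i=6 t=1 v=5: DROP (t<16-3); WM=16
i=7 t=25 v=1: → [24,34),[18,28); WM=23; [12,22) fires=2
i=8 t=26 v=4: → [24,34),[18,28); WM=24
i=9 t=27 v=3: → [24,34),[18,28); WM=25
i=10 t=34 v=3: → [30,40); WM=32; [18,28) fires=4
i=11 t=36 v=9: → [36,46),[30,40); WM=34; [24,34) fires=4
i=12 t=38 v=1: → [36,46),[30,40); WM=36
i=13 t=29 v=3: DROP (t<36-3); WM=36
i=14 t=27 v=6: DROP (t<36-3); WM=36
i=15 t=41 v=3: → [36,46); WM=39
i=16 t=49 v=2: → [48,58),[42,52); WM=47; [30,40) fires=9 [36,46) fires=9
i=17 t=28 v=4: DROP (t<47-3); WM=47
i=18 t=53 v=2: → [48,58); WM=51
i=19 t=53 v=9: → [48,58); WM=51
i=20 t=54 v=8: → [54,64),[48,58); WM=52; [42,52) fires=2
i=21 t=57 v=7: → [54,64),[48,58); WM=55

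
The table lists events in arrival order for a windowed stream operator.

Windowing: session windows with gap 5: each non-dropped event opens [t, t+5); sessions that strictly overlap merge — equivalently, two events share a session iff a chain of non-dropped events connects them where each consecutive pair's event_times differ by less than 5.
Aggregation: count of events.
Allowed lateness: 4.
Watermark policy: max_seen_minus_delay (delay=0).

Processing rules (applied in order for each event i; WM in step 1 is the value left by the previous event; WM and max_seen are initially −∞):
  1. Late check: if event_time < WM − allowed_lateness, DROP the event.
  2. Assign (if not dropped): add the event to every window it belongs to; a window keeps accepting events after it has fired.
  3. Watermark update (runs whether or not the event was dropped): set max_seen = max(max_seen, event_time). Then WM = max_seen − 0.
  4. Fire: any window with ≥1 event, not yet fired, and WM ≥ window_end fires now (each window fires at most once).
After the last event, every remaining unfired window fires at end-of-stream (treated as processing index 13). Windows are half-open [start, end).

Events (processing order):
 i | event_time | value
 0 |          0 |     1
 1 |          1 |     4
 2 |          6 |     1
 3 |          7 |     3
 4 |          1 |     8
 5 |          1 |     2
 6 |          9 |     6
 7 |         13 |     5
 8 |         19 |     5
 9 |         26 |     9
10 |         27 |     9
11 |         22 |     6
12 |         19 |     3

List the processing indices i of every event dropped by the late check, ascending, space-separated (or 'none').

4 5 11 12

i=0 t=0 v=1: → [0,5); WM=0
i=1 t=1 v=4: → [0,6); WM=1
i=2 t=6 v=1: → [6,11); WM=6
i=3 t=7 v=3: → [6,12); WM=7
i=4 t=1 v=8: DROP (t<7-4); WM=7
i=5 t=1 v=2: DROP (t<7-4); WM=7
i=6 t=9 v=6: → [6,14); WM=9
i=7 t=13 v=5: → [6,18); WM=13
i=8 t=19 v=5: → [19,24); WM=19
i=9 t=26 v=9: → [26,31); WM=26
i=10 t=27 v=9: → [26,32); WM=27
i=11 t=22 v=6: DROP (t<27-4); WM=27
i=12 t=19 v=3: DROP (t<27-4); WM=27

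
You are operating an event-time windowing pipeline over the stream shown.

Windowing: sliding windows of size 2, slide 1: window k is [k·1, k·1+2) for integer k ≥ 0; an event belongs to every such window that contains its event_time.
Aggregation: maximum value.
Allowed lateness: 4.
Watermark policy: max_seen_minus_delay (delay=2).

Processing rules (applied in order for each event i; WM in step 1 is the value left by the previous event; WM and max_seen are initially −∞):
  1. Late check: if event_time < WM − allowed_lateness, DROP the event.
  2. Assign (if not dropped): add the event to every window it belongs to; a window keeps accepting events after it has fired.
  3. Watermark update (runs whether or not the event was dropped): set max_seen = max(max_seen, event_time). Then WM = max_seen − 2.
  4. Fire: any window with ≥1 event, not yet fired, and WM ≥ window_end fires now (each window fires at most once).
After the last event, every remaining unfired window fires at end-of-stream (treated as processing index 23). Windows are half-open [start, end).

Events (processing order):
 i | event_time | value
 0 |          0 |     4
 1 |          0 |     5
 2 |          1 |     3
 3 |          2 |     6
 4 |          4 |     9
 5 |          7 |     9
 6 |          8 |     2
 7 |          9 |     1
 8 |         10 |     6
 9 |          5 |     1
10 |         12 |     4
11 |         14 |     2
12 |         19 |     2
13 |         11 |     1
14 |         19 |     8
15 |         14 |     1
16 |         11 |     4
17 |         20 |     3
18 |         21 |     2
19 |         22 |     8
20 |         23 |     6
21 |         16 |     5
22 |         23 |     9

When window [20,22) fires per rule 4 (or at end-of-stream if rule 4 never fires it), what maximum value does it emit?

i=0 t=0 v=4: → [0,2); WM=-2
i=1 t=0 v=5: → [0,2); WM=-2
i=2 t=1 v=3: → [1,3),[0,2); WM=-1
i=3 t=2 v=6: → [2,4),[1,3); WM=0
i=4 t=4 v=9: → [4,6),[3,5); WM=2; [0,2) fires=5
i=5 t=7 v=9: → [7,9),[6,8); WM=5; [1,3) fires=6 [2,4) fires=6 [3,5) fires=9
i=6 t=8 v=2: → [8,10),[7,9); WM=6; [4,6) fires=9
i=7 t=9 v=1: → [9,11),[8,10); WM=7
i=8 t=10 v=6: → [10,12),[9,11); WM=8; [6,8) fires=9
i=9 t=5 v=1: → [5,7),[4,6); WM=8; [5,7) fires=1
i=10 t=12 v=4: → [12,14),[11,13); WM=10; [7,9) fires=9 [8,10) fires=2
i=11 t=14 v=2: → [14,16),[13,15); WM=12; [9,11) fires=6 [10,12) fires=6
i=12 t=19 v=2: → [19,21),[18,20); WM=17; [11,13) fires=4 [12,14) fires=4 [13,15) fires=2 [14,16) fires=2
i=13 t=11 v=1: DROP (t<17-4); WM=17
i=14 t=19 v=8: → [19,21),[18,20); WM=17
i=15 t=14 v=1: → [14,16),[13,15); WM=17
i=16 t=11 v=4: DROP (t<17-4); WM=17
i=17 t=20 v=3: → [20,22),[19,21); WM=18
i=18 t=21 v=2: → [21,23),[20,22); WM=19
i=19 t=22 v=8: → [22,24),[21,23); WM=20; [18,20) fires=8
i=20 t=23 v=6: → [23,25),[22,24); WM=21; [19,21) fires=8
i=21 t=16 v=5: DROP (t<21-4); WM=21
i=22 t=23 v=9: → [23,25),[22,24); WM=21

3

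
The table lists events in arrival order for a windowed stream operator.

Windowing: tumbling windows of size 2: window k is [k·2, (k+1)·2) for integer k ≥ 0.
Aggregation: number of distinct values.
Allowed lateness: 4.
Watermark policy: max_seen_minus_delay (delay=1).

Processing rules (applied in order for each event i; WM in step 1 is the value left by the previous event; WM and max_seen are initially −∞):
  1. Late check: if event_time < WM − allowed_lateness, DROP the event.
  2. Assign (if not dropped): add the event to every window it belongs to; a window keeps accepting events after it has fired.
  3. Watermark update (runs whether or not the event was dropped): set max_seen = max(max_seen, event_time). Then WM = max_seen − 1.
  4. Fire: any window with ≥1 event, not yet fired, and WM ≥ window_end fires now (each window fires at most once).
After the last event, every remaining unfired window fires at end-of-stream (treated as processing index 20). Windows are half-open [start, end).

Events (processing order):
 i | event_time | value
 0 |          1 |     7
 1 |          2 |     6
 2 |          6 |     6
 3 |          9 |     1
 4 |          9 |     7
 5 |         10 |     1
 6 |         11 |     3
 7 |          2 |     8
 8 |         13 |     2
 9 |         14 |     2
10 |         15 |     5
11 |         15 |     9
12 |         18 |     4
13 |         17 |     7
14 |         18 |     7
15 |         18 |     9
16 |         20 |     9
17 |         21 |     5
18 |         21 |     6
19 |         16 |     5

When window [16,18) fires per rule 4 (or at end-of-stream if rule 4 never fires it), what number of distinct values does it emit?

i=0 t=1 v=7: → [0,2); WM=0
i=1 t=2 v=6: → [2,4); WM=1
i=2 t=6 v=6: → [6,8); WM=5; [0,2) fires=1 [2,4) fires=1
i=3 t=9 v=1: → [8,10); WM=8; [6,8) fires=1
i=4 t=9 v=7: → [8,10); WM=8
i=5 t=10 v=1: → [10,12); WM=9
i=6 t=11 v=3: → [10,12); WM=10; [8,10) fires=2
i=7 t=2 v=8: DROP (t<10-4); WM=10
i=8 t=13 v=2: → [12,14); WM=12; [10,12) fires=2
i=9 t=14 v=2: → [14,16); WM=13
i=10 t=15 v=5: → [14,16); WM=14; [12,14) fires=1
i=11 t=15 v=9: → [14,16); WM=14
i=12 t=18 v=4: → [18,20); WM=17; [14,16) fires=3
i=13 t=17 v=7: → [16,18); WM=17
i=14 t=18 v=7: → [18,20); WM=17
i=15 t=18 v=9: → [18,20); WM=17
i=16 t=20 v=9: → [20,22); WM=19; [16,18) fires=1
i=17 t=21 v=5: → [20,22); WM=20; [18,20) fires=3
i=18 t=21 v=6: → [20,22); WM=20
i=19 t=16 v=5: → [16,18); WM=20

1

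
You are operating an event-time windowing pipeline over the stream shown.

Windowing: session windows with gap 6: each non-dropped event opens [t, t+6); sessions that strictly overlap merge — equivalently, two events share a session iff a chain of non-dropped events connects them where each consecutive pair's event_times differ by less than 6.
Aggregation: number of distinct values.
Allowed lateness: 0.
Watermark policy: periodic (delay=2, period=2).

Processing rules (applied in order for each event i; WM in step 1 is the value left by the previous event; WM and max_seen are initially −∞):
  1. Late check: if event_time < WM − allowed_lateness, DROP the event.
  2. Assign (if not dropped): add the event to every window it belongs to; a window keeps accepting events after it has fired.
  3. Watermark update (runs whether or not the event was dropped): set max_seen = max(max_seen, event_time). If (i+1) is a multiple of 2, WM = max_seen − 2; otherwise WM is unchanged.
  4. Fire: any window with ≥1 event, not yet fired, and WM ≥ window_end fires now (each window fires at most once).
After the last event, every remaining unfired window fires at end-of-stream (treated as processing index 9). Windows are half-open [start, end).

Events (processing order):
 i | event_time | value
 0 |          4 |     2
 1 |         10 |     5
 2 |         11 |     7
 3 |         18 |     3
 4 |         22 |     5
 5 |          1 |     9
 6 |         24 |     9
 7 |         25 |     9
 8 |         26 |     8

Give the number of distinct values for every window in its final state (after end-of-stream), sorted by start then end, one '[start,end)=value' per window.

[4,10)=1 [10,17)=2 [18,32)=4

i=0 t=4 v=2: → [4,10); WM=−∞
i=1 t=10 v=5: → [10,16); WM=8
i=2 t=11 v=7: → [10,17); WM=8
i=3 t=18 v=3: → [18,24); WM=16
i=4 t=22 v=5: → [18,28); WM=16
i=5 t=1 v=9: DROP (t<16-0); WM=20
i=6 t=24 v=9: → [18,30); WM=20
i=7 t=25 v=9: → [18,31); WM=23
i=8 t=26 v=8: → [18,32); WM=23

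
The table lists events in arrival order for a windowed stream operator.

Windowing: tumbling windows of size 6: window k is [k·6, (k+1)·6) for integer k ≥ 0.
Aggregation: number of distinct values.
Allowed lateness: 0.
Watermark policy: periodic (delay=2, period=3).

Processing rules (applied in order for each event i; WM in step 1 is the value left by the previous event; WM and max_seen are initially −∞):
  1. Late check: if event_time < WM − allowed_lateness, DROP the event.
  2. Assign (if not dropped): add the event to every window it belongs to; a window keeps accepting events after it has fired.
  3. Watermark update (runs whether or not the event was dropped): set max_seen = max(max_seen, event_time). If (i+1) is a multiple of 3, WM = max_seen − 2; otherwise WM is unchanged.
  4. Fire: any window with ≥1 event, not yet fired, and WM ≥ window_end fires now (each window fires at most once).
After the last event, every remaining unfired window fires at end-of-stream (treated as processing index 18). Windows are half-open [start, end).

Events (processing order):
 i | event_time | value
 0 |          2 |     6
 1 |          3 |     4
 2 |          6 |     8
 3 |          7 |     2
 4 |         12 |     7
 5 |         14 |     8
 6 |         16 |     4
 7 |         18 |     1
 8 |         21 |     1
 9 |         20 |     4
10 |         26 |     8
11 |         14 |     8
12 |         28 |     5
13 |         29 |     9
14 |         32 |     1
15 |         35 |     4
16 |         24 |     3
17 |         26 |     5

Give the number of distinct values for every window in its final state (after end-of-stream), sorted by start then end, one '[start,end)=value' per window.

i=0 t=2 v=6: → [0,6); WM=−∞
i=1 t=3 v=4: → [0,6); WM=−∞
i=2 t=6 v=8: → [6,12); WM=4
i=3 t=7 v=2: → [6,12); WM=4
i=4 t=12 v=7: → [12,18); WM=4
i=5 t=14 v=8: → [12,18); WM=12; [0,6) fires=2 [6,12) fires=2
i=6 t=16 v=4: → [12,18); WM=12
i=7 t=18 v=1: → [18,24); WM=12
i=8 t=21 v=1: → [18,24); WM=19; [12,18) fires=3
i=9 t=20 v=4: → [18,24); WM=19
i=10 t=26 v=8: → [24,30); WM=19
i=11 t=14 v=8: DROP (t<19-0); WM=24; [18,24) fires=2
i=12 t=28 v=5: → [24,30); WM=24
i=13 t=29 v=9: → [24,30); WM=24
i=14 t=32 v=1: → [30,36); WM=30; [24,30) fires=3
i=15 t=35 v=4: → [30,36); WM=30
i=16 t=24 v=3: DROP (t<30-0); WM=30
i=17 t=26 v=5: DROP (t<30-0); WM=33

[0,6)=2 [6,12)=2 [12,18)=3 [18,24)=2 [24,30)=3 [30,36)=2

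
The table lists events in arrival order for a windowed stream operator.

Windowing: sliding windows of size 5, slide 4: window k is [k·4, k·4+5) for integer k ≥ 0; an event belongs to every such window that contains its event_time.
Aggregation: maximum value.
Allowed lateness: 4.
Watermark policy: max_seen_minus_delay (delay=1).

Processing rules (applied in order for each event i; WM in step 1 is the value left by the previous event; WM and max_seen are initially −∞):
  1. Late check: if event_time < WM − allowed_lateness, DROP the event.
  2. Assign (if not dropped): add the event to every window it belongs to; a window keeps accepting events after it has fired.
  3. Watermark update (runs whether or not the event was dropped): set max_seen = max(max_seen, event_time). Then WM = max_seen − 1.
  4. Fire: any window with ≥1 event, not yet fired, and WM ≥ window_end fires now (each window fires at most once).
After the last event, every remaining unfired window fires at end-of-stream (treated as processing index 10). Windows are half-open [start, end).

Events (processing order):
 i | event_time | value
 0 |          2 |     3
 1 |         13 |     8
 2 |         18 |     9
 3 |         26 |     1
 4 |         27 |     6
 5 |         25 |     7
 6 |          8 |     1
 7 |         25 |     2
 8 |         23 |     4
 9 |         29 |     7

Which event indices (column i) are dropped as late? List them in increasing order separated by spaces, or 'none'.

6

i=0 t=2 v=3: → [0,5); WM=1
i=1 t=13 v=8: → [12,17); WM=12; [0,5) fires=3
i=2 t=18 v=9: → [16,21); WM=17; [12,17) fires=8
i=3 t=26 v=1: → [24,29); WM=25; [16,21) fires=9
i=4 t=27 v=6: → [24,29); WM=26
i=5 t=25 v=7: → [24,29); WM=26
i=6 t=8 v=1: DROP (t<26-4); WM=26
i=7 t=25 v=2: → [24,29); WM=26
i=8 t=23 v=4: → [20,25); WM=26; [20,25) fires=4
i=9 t=29 v=7: → [28,33); WM=28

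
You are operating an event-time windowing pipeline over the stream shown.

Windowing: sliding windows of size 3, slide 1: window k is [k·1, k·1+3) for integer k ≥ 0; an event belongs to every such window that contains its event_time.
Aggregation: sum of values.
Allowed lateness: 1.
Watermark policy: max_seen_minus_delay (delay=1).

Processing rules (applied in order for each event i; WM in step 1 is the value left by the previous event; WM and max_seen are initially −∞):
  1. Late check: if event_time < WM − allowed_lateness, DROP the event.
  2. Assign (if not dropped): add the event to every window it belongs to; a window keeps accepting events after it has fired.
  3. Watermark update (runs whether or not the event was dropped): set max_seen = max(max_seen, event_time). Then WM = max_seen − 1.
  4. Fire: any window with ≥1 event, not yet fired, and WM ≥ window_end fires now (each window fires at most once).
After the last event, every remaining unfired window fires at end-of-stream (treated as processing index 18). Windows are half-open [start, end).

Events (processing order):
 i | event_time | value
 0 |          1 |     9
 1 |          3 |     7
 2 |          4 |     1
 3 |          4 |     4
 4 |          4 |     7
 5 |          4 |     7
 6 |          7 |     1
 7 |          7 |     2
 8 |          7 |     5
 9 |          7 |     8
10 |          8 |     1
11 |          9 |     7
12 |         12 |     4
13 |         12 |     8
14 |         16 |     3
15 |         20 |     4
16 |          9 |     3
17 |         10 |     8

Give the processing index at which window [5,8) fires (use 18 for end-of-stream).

11

i=0 t=1 v=9: → [1,4),[0,3); WM=0
i=1 t=3 v=7: → [3,6),[2,5),[1,4); WM=2
i=2 t=4 v=1: → [4,7),[3,6),[2,5); WM=3; [0,3) fires=9
i=3 t=4 v=4: → [4,7),[3,6),[2,5); WM=3
i=4 t=4 v=7: → [4,7),[3,6),[2,5); WM=3
i=5 t=4 v=7: → [4,7),[3,6),[2,5); WM=3
i=6 t=7 v=1: → [7,10),[6,9),[5,8); WM=6; [1,4) fires=16 [2,5) fires=26 [3,6) fires=26
i=7 t=7 v=2: → [7,10),[6,9),[5,8); WM=6
i=8 t=7 v=5: → [7,10),[6,9),[5,8); WM=6
i=9 t=7 v=8: → [7,10),[6,9),[5,8); WM=6
i=10 t=8 v=1: → [8,11),[7,10),[6,9); WM=7; [4,7) fires=19
i=11 t=9 v=7: → [9,12),[8,11),[7,10); WM=8; [5,8) fires=16
i=12 t=12 v=4: → [12,15),[11,14),[10,13); WM=11; [6,9) fires=17 [7,10) fires=24 [8,11) fires=8
i=13 t=12 v=8: → [12,15),[11,14),[10,13); WM=11
i=14 t=16 v=3: → [16,19),[15,18),[14,17); WM=15; [9,12) fires=7 [10,13) fires=12 [11,14) fires=12 [12,15) fires=12
i=15 t=20 v=4: → [20,23),[19,22),[18,21); WM=19; [14,17) fires=3 [15,18) fires=3 [16,19) fires=3
i=16 t=9 v=3: DROP (t<19-1); WM=19
i=17 t=10 v=8: DROP (t<19-1); WM=19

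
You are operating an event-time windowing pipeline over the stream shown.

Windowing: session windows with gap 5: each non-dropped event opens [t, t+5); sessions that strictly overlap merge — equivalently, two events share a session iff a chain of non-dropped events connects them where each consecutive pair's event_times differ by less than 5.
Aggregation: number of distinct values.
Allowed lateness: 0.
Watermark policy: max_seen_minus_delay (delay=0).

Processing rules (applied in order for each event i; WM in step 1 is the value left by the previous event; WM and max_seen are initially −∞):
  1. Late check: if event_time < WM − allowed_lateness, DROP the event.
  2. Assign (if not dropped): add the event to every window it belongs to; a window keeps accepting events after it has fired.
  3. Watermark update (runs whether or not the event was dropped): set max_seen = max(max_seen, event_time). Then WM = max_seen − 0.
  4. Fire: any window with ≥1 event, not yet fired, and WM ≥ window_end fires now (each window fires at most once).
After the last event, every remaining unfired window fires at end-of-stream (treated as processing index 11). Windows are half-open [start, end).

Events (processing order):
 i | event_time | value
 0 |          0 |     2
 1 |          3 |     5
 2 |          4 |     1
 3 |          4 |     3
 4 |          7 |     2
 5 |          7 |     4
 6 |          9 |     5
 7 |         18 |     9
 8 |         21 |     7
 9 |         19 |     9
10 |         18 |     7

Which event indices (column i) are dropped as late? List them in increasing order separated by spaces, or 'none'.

i=0 t=0 v=2: → [0,5); WM=0
i=1 t=3 v=5: → [0,8); WM=3
i=2 t=4 v=1: → [0,9); WM=4
i=3 t=4 v=3: → [0,9); WM=4
i=4 t=7 v=2: → [0,12); WM=7
i=5 t=7 v=4: → [0,12); WM=7
i=6 t=9 v=5: → [0,14); WM=9
i=7 t=18 v=9: → [18,23); WM=18
i=8 t=21 v=7: → [18,26); WM=21
i=9 t=19 v=9: DROP (t<21-0); WM=21
i=10 t=18 v=7: DROP (t<21-0); WM=21

9 10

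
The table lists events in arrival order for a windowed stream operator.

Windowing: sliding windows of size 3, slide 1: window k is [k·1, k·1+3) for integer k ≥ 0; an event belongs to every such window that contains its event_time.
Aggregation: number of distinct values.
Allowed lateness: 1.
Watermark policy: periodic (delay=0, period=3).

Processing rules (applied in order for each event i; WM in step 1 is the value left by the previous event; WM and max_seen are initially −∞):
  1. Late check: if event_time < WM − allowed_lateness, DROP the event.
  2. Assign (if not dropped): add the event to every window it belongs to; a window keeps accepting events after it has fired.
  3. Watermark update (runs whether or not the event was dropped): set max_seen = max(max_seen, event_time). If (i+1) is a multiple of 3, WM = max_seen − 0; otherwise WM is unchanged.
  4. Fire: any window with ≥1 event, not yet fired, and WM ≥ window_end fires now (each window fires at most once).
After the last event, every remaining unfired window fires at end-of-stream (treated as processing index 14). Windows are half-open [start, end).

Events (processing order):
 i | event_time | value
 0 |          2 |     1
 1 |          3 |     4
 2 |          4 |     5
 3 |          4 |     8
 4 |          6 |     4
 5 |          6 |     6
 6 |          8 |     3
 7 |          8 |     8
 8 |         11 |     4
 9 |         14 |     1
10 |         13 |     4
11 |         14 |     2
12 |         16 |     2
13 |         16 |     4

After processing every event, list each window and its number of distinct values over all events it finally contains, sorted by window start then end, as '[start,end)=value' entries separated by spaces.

[0,3)=1 [1,4)=2 [2,5)=4 [3,6)=3 [4,7)=4 [5,8)=2 [6,9)=4 [7,10)=2 [8,11)=2 [9,12)=1 [10,13)=1 [11,14)=1 [12,15)=3 [13,16)=3 [14,17)=3 [15,18)=2 [16,19)=2

i=0 t=2 v=1: → [2,5),[1,4),[0,3); WM=−∞
i=1 t=3 v=4: → [3,6),[2,5),[1,4); WM=−∞
i=2 t=4 v=5: → [4,7),[3,6),[2,5); WM=4; [0,3) fires=1 [1,4) fires=2
i=3 t=4 v=8: → [4,7),[3,6),[2,5); WM=4
i=4 t=6 v=4: → [6,9),[5,8),[4,7); WM=4
i=5 t=6 v=6: → [6,9),[5,8),[4,7); WM=6; [2,5) fires=4 [3,6) fires=3
i=6 t=8 v=3: → [8,11),[7,10),[6,9); WM=6
i=7 t=8 v=8: → [8,11),[7,10),[6,9); WM=6
i=8 t=11 v=4: → [11,14),[10,13),[9,12); WM=11; [4,7) fires=4 [5,8) fires=2 [6,9) fires=4 [7,10) fires=2 [8,11) fires=2
i=9 t=14 v=1: → [14,17),[13,16),[12,15); WM=11
i=10 t=13 v=4: → [13,16),[12,15),[11,14); WM=11
i=11 t=14 v=2: → [14,17),[13,16),[12,15); WM=14; [9,12) fires=1 [10,13) fires=1 [11,14) fires=1
i=12 t=16 v=2: → [16,19),[15,18),[14,17); WM=14
i=13 t=16 v=4: → [16,19),[15,18),[14,17); WM=14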